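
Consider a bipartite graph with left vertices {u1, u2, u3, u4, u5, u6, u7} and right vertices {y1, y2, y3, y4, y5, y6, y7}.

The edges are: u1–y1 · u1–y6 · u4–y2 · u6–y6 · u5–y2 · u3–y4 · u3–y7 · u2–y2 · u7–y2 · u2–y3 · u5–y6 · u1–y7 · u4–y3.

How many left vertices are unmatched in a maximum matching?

2

A valid assignment of size 5: u1→y1, u2→y2, u3→y7, u4→y3, u5→y6.
The set {u2, u4, u5, u6, u7} has only 3 neighbours ({y2, y3, y6}), so by Hall's theorem at most 5 of the 7 left vertices can be matched.
That matches 5 of the 7, leaving 2 unmatched; no matching can do better.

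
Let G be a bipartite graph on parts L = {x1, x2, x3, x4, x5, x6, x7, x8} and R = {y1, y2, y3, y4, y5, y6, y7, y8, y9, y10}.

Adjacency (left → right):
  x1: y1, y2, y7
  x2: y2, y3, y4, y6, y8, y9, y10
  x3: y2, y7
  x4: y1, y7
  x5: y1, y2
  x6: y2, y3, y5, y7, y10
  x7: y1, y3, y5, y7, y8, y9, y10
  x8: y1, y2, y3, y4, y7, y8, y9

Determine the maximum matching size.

For example, pair x1→y7, x2→y6, x3→y2, x4→y1, x6→y10, x7→y3, x8→y4.
The set {x1, x3, x4, x5} has only 3 neighbours ({y1, y2, y7}), so by Hall's theorem at most 7 of the 8 left vertices can be matched.

7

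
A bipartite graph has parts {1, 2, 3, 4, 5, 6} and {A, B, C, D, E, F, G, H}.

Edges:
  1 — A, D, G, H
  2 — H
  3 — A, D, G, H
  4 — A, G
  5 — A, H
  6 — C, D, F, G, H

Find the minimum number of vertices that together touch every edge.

{6, A, D, G, H} is a vertex cover of size 5: every edge has an endpoint in this set.
No smaller cover exists because 1–A, 2–H, 3–D, 4–G, 6–F is a matching of size 5, and a cover must include an endpoint of each of these disjoint edges (König's theorem).

5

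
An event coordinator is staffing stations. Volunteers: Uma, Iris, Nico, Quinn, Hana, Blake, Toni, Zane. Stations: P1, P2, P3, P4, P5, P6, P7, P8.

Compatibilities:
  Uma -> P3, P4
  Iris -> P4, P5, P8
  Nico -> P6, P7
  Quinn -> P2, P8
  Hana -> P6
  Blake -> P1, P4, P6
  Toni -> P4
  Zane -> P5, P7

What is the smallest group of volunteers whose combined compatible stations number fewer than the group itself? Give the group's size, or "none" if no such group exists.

A matching saturating every volunteer exists, for instance Uma→P3, Iris→P8, Nico→P7, Quinn→P2, Hana→P6, Blake→P1, Toni→P4, Zane→P5.
By Hall's marriage theorem, this means |N(S)| ≥ |S| for every subset S, so no violating subset exists.

none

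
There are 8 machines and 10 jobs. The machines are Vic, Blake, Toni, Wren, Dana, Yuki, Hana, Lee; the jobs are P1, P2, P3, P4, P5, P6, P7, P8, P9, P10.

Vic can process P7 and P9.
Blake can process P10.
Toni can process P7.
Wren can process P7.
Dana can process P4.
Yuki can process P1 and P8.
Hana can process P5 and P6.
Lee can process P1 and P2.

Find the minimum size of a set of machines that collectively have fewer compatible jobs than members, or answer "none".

Take S = {Toni, Wren}. Its neighbourhood is {P7}, so |N(S)| = 1 < |S| = 2.
No single vertex violates Hall's condition since each has at least one neighbour, so 2 is the minimum.

2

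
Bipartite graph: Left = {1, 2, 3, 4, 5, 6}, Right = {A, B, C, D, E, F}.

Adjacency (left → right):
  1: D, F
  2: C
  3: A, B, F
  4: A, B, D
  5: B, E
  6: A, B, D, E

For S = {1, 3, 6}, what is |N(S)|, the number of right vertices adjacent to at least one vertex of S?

The union of neighbours of {1, 3, 6} is {A, B, D, E, F}, which has 5 elements.
Since |N(S)| = 5 ≥ |S| = 3, Hall's condition holds for this subset.

5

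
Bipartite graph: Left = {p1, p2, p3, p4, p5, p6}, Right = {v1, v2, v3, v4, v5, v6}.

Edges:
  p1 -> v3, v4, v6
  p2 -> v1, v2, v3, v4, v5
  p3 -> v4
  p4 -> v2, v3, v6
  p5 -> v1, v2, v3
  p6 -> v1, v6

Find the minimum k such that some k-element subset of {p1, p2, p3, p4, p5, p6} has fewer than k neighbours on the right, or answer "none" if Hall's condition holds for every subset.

A matching saturating every left vertex exists, for instance p1→v3, p2→v5, p3→v4, p4→v2, p5→v1, p6→v6.
By Hall's marriage theorem, this means |N(S)| ≥ |S| for every subset S, so no violating subset exists.

none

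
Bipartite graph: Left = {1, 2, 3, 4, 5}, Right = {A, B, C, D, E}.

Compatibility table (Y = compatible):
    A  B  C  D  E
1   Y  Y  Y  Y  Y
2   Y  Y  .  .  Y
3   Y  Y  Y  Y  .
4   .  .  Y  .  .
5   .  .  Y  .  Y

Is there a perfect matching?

For example, pair 1–A, 2–B, 3–D, 4–C, 5–E.
All 5 left vertices are covered.

Yes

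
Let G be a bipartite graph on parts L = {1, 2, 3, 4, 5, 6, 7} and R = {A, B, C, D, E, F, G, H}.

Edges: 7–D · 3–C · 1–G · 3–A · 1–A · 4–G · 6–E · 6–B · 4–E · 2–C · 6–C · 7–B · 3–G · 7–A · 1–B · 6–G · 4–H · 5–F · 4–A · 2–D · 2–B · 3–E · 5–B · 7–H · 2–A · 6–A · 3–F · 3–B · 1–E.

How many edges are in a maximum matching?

For example, pair 1–E, 2–D, 3–C, 4–G, 5–F, 6–A, 7–B.
This saturates every left vertex, so 7 is the maximum.

7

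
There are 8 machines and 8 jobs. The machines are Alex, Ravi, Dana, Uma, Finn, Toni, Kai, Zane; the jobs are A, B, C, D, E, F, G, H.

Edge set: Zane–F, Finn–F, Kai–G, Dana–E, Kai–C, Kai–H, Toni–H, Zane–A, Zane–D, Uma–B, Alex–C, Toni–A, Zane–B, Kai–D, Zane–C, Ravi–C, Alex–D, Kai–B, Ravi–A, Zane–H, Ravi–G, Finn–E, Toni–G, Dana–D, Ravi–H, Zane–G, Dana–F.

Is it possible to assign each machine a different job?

Yes

For example, pair Alex-D, Ravi-C, Dana-E, Uma-B, Finn-F, Toni-A, Kai-H, Zane-G.
Every machine is matched, so this is a perfect matching.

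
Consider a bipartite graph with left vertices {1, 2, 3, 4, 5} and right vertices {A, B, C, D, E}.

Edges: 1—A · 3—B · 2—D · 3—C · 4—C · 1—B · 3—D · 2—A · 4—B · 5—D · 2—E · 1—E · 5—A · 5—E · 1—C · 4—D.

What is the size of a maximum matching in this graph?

5

A valid assignment of size 5: 1–B, 2–A, 3–D, 4–C, 5–E.
All 5 left vertices are matched, so no larger matching exists.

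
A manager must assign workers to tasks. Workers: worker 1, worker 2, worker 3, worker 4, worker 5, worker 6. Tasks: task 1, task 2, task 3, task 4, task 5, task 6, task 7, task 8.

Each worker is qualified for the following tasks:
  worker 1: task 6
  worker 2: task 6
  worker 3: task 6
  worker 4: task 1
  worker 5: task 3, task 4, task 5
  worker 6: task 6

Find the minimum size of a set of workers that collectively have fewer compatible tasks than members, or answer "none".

2

Take S = {worker 1, worker 2}. Its neighbourhood is {task 6}, so |N(S)| = 1 < |S| = 2.
No single vertex violates Hall's condition since each has at least one neighbour, so 2 is the minimum.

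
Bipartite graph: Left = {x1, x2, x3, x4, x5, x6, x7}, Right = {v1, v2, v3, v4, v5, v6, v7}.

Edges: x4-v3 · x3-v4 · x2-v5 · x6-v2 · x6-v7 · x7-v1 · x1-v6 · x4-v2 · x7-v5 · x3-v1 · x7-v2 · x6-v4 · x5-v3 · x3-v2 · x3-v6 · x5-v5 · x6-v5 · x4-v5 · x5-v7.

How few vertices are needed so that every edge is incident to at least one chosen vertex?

The 7 edges x1–v6, x2–v5, x3–v1, x4–v3, x5–v7, x6–v4, x7–v2 form a matching, so any vertex cover needs at least 7 vertices (one per matched edge).
Conversely {x1, x2, x3, x4, x5, x6, x7} meets every edge and has exactly 7 vertices, so 7 is optimal.

7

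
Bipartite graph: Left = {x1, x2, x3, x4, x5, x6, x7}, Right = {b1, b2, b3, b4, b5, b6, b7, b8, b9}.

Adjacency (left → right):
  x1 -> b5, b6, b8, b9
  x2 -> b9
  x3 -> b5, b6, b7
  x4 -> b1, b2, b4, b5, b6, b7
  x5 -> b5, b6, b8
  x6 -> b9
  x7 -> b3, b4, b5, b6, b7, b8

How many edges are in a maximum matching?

6

One maximum matching: x1→b8, x2→b9, x3→b6, x4→b1, x5→b5, x7→b7.
The set {x2, x6} has only 1 neighbour ({b9}), so by Hall's theorem at most 6 of the 7 left vertices can be matched.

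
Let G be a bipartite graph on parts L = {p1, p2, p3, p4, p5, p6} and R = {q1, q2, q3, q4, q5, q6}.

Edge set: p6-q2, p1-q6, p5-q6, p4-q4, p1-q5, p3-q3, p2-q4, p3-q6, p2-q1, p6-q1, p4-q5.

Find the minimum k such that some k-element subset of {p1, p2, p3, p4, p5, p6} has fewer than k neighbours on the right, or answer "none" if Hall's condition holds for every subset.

A matching saturating every left vertex exists, for instance p1→q5, p2→q1, p3→q3, p4→q4, p5→q6, p6→q2.
By Hall's marriage theorem, this means |N(S)| ≥ |S| for every subset S, so no violating subset exists.

none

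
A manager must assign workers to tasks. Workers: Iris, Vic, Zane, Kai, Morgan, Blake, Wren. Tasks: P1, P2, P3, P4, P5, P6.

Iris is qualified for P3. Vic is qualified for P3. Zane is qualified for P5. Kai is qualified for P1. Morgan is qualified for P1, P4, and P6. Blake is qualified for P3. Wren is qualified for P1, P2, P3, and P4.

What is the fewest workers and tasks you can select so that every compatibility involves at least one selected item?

{Zane, Kai, Morgan, Wren, P3} is a vertex cover of size 5: every edge has an endpoint in this set.
No smaller cover exists because Iris–P3, Zane–P5, Kai–P1, Morgan–P6, Wren–P4 is a matching of size 5, and a cover must include an endpoint of each of these disjoint edges (König's theorem).

5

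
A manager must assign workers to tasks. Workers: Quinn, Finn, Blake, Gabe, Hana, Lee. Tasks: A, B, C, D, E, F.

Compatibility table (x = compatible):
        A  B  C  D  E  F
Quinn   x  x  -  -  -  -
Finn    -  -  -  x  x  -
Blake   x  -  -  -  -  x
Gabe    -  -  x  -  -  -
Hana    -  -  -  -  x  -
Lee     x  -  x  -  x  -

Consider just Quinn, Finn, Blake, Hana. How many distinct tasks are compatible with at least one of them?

5

The union of neighbours of {Quinn, Finn, Blake, Hana} is {A, B, D, E, F}, which has 5 elements.
Since |N(S)| = 5 ≥ |S| = 4, Hall's condition holds for this subset.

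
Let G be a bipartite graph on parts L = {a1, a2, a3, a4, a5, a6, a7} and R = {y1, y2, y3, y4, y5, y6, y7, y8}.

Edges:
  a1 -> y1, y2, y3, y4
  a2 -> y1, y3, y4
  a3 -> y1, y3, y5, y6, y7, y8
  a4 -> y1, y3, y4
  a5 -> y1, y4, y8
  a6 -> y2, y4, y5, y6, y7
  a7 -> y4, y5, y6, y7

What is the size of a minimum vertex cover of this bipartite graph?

{a1, a2, a3, a4, a5, a6, a7} is a vertex cover of size 7: every edge has an endpoint in this set.
No smaller cover exists because a1–y2, a2–y1, a3–y3, a4–y4, a5–y8, a6–y6, a7–y7 is a matching of size 7, and a cover must include an endpoint of each of these disjoint edges (König's theorem).

7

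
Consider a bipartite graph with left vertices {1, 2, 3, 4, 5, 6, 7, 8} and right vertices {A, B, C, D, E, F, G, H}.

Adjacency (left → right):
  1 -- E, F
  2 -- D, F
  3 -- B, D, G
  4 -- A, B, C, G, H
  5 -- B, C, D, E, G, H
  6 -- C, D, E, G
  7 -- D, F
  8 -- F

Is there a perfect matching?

The set {2, 7, 8} has only 2 neighbours ({D, F}), so by Hall's theorem at most 7 of the 8 left vertices can be matched.
Hence no matching covers every left vertex.

No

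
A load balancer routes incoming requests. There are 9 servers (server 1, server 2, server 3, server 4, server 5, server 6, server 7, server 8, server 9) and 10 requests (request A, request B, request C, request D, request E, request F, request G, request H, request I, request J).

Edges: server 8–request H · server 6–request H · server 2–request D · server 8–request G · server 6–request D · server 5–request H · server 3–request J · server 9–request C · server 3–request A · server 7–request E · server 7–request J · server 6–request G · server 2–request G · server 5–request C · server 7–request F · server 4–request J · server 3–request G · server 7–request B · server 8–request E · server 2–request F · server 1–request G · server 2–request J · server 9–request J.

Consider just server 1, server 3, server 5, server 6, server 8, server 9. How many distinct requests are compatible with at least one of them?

The union of neighbours of {server 1, server 3, server 5, server 6, server 8, server 9} is {request A, request C, request D, request E, request G, request H, request J}, which has 7 elements.
Since |N(S)| = 7 ≥ |S| = 6, Hall's condition holds for this subset.

7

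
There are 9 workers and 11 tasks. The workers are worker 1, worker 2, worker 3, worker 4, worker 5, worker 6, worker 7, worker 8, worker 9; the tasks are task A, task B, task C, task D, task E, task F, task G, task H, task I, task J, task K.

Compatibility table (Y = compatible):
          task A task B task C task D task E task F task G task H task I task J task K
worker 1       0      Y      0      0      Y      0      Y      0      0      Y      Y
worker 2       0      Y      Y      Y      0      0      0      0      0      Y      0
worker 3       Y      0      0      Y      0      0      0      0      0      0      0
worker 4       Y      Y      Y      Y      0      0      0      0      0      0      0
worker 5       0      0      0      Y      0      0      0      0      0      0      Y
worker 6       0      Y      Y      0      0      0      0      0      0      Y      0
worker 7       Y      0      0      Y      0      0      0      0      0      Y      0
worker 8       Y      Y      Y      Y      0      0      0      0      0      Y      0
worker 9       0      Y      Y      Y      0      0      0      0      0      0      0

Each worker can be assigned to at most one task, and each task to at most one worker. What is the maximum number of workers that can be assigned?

One maximum matching: worker 1–task G, worker 2–task J, worker 3–task A, worker 4–task C, worker 5–task K, worker 6–task B, worker 7–task D.
The set {worker 2, worker 3, worker 4, worker 6, worker 7, worker 8, worker 9} has only 5 neighbours ({task A, task B, task C, task D, task J}), so by Hall's theorem at most 7 of the 9 workers can be matched.

7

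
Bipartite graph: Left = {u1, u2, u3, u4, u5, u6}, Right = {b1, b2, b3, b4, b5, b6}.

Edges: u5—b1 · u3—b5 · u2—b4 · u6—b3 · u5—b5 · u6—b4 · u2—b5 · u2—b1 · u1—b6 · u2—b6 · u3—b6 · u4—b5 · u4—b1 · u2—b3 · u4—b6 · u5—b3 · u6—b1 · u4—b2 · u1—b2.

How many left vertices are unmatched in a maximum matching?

One maximum matching: u1→b2, u2→b4, u3→b6, u4→b1, u5→b5, u6→b3.
All 6 left vertices are matched, so no larger matching exists.
That matches 6 of the 6, leaving 0 unmatched; no matching can do better.

0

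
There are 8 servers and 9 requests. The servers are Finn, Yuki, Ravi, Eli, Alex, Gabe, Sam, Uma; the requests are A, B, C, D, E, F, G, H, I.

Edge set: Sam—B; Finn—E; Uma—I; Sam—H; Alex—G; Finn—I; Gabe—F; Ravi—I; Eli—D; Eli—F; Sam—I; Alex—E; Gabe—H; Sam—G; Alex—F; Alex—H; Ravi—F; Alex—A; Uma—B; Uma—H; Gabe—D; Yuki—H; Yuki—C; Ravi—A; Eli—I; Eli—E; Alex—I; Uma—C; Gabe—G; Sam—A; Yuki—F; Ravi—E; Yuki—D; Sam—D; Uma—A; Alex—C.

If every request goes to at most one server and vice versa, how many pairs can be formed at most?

8

For example, pair Finn-E, Yuki-C, Ravi-I, Eli-D, Alex-G, Gabe-F, Sam-H, Uma-A.
This saturates every server, so 8 is the maximum.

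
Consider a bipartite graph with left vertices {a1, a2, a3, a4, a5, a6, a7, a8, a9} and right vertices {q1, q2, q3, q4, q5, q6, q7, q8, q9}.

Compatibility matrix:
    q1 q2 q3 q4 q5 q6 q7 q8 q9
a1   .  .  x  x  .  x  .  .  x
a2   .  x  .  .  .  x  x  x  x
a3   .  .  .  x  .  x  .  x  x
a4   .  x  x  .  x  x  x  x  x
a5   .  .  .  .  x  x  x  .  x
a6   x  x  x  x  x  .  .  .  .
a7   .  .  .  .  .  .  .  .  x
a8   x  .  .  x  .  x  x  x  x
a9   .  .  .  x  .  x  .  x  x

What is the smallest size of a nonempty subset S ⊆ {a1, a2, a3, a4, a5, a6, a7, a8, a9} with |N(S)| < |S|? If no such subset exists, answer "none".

none

A matching saturating every left vertex exists, for instance a1→q3, a2→q2, a3→q4, a4→q6, a5→q5, a6→q1, a7→q9, a8→q7, a9→q8.
By Hall's marriage theorem, this means |N(S)| ≥ |S| for every subset S, so no violating subset exists.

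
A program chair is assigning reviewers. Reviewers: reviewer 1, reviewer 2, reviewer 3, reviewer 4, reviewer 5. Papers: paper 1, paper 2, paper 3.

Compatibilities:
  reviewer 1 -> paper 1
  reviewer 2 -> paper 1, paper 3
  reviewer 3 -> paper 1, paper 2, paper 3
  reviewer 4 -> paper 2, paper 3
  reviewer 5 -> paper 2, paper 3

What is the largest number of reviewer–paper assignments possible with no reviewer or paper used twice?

3

One maximum matching: reviewer 1–paper 1, reviewer 2–paper 3, reviewer 3–paper 2.
The set {reviewer 1, reviewer 2, reviewer 3, reviewer 4, reviewer 5} has only 3 neighbours ({paper 1, paper 2, paper 3}), so by Hall's theorem at most 3 of the 5 reviewers can be matched.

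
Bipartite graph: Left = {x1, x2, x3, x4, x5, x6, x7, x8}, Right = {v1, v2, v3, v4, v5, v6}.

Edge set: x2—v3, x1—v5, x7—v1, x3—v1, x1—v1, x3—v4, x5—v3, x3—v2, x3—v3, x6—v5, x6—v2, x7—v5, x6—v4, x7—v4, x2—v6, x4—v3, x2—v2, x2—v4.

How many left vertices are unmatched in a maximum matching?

One maximum matching: x1→v5, x2→v6, x3→v2, x4→v3, x6→v4, x7→v1.
The set {x4, x5, x8} has only 1 neighbour ({v3}), so by Hall's theorem at most 6 of the 8 left vertices can be matched.
That matches 6 of the 8, leaving 2 unmatched; no matching can do better.

2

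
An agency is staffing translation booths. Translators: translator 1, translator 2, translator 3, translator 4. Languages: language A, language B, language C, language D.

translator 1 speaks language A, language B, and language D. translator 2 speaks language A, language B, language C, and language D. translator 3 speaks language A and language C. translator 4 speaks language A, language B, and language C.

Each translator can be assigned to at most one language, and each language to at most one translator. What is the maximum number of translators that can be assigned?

4

One maximum matching: translator 1-language A, translator 2-language D, translator 3-language C, translator 4-language B.
All 4 translators are matched, so no larger matching exists.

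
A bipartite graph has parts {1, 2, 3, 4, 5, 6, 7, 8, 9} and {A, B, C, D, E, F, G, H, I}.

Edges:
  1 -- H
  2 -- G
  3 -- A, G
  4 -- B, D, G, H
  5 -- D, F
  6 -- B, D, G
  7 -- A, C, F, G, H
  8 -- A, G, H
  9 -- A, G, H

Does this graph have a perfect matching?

No

The set {1, 2, 3, 8, 9} has only 3 neighbours ({A, G, H}), so by Hall's theorem at most 7 of the 9 left vertices can be matched.
Hence no matching covers every left vertex.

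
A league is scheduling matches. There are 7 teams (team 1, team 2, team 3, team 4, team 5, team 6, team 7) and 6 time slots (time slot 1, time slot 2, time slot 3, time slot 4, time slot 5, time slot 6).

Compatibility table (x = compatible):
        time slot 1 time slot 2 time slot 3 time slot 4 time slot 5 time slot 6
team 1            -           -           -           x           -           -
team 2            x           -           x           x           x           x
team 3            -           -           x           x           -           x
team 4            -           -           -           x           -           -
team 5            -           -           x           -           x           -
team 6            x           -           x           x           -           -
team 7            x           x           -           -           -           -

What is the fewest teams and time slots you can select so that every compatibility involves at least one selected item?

A maximum matching has 6 edges (e.g. team 1–time slot 4, team 2–time slot 1, team 3–time slot 6, team 5–time slot 5, team 6–time slot 3, team 7–time slot 2).
By König's theorem the minimum vertex cover has the same size. One such cover is {team 2, team 3, team 5, team 6, team 7, time slot 4}.

6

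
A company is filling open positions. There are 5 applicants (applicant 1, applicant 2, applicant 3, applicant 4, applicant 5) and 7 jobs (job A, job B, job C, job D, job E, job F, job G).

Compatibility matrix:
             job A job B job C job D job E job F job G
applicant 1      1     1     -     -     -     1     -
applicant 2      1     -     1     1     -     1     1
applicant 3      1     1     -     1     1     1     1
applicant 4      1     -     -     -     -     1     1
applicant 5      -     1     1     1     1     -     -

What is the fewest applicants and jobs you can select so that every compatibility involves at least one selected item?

A maximum matching has 5 edges (e.g. applicant 1–job F, applicant 2–job G, applicant 3–job D, applicant 4–job A, applicant 5–job E).
By König's theorem the minimum vertex cover has the same size. One such cover is {applicant 1, applicant 2, applicant 3, applicant 4, applicant 5}.

5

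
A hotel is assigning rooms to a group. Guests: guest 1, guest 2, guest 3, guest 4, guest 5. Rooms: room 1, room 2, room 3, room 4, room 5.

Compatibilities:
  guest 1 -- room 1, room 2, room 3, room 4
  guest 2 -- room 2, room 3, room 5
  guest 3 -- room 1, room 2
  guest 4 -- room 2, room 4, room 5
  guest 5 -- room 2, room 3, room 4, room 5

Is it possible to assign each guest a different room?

Yes

One maximum matching: guest 1-room 3, guest 2-room 2, guest 3-room 1, guest 4-room 4, guest 5-room 5.
All 5 guests are covered.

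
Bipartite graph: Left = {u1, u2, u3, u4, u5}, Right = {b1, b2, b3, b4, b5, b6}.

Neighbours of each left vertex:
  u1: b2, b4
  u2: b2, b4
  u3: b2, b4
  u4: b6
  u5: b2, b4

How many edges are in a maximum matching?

3

A valid assignment of size 3: u1–b2, u2–b4, u4–b6.
The set {u1, u2, u3, u5} has only 2 neighbours ({b2, b4}), so by Hall's theorem at most 3 of the 5 left vertices can be matched.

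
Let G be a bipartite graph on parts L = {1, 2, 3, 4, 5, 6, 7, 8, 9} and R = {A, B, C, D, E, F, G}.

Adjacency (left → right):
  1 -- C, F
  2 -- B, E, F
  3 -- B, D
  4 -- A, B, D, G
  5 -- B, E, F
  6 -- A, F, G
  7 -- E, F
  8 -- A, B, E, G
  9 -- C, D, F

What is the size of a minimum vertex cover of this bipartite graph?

7

The 7 edges 1–C, 2–B, 3–D, 4–A, 5–F, 6–G, 7–E form a matching, so any vertex cover needs at least 7 vertices (one per matched edge).
Conversely {A, B, C, D, E, F, G} meets every edge and has exactly 7 vertices, so 7 is optimal.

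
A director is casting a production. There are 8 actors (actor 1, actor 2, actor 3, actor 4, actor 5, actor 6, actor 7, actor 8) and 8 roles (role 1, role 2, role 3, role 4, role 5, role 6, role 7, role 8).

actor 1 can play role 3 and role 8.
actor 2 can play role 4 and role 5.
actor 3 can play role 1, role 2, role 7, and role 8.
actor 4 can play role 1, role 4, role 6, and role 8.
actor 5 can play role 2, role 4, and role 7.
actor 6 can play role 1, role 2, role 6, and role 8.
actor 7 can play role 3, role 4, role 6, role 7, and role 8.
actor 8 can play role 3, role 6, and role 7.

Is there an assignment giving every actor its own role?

Yes

For example, pair actor 1→role 8, actor 2→role 5, actor 3→role 7, actor 4→role 1, actor 5→role 4, actor 6→role 2, actor 7→role 6, actor 8→role 3.
All 8 actors are covered.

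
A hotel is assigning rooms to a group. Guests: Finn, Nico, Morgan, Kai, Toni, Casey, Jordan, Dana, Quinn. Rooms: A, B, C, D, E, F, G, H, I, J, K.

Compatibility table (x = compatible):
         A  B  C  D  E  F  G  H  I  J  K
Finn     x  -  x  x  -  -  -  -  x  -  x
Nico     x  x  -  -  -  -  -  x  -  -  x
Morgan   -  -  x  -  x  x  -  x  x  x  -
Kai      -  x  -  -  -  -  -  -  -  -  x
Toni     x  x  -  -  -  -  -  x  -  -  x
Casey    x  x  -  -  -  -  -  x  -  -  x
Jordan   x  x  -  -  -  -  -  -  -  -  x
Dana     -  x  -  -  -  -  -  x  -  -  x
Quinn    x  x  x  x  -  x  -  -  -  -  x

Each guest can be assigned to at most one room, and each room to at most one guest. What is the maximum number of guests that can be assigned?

For example, pair Finn–D, Nico–A, Morgan–J, Kai–K, Toni–H, Casey–B, Quinn–F.
The set {Nico, Kai, Toni, Casey, Jordan, Dana} has only 4 neighbours ({A, B, H, K}), so by Hall's theorem at most 7 of the 9 guests can be matched.

7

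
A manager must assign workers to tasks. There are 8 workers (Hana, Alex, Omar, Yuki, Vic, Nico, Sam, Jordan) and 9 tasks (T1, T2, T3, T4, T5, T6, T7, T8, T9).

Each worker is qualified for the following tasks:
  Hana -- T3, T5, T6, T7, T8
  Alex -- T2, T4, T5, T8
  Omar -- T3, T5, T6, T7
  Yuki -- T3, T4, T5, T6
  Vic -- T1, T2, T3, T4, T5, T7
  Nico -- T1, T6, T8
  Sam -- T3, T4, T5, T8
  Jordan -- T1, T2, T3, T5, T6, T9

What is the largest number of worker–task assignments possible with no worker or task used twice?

A valid assignment of size 8: Hana-T7, Alex-T2, Omar-T3, Yuki-T6, Vic-T1, Nico-T8, Sam-T4, Jordan-T5.
All 8 workers are matched, so no larger matching exists.

8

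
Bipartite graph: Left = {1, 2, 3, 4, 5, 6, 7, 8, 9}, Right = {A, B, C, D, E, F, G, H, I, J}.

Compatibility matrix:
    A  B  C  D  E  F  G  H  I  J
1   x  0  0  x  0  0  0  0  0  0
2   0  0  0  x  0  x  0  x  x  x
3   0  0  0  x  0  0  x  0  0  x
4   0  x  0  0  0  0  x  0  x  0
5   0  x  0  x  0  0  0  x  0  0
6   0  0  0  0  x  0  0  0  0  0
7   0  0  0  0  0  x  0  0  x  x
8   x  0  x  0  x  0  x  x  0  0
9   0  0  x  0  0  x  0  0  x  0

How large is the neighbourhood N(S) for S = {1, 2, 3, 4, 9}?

9

The union of neighbours of {1, 2, 3, 4, 9} is {A, B, C, D, F, G, H, I, J}, which has 9 elements.
Since |N(S)| = 9 ≥ |S| = 5, Hall's condition holds for this subset.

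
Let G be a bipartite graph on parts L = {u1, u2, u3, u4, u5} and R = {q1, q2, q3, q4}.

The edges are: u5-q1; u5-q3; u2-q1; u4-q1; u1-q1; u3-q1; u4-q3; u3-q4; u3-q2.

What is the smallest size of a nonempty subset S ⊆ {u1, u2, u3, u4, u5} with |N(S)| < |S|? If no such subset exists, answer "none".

2

Take S = {u1, u2}. Its neighbourhood is {q1}, so |N(S)| = 1 < |S| = 2.
No single vertex violates Hall's condition since each has at least one neighbour, so 2 is the minimum.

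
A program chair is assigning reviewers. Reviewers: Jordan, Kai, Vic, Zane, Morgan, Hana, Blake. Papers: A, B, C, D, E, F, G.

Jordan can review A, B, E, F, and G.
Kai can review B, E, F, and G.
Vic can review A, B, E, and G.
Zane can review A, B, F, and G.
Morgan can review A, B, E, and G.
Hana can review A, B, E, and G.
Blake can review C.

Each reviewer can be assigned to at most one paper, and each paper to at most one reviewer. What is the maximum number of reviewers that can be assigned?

6

One maximum matching: Jordan→A, Kai→G, Vic→E, Zane→F, Morgan→B, Blake→C.
The set {Jordan, Kai, Vic, Zane, Morgan, Hana} has only 5 neighbours ({A, B, E, F, G}), so by Hall's theorem at most 6 of the 7 reviewers can be matched.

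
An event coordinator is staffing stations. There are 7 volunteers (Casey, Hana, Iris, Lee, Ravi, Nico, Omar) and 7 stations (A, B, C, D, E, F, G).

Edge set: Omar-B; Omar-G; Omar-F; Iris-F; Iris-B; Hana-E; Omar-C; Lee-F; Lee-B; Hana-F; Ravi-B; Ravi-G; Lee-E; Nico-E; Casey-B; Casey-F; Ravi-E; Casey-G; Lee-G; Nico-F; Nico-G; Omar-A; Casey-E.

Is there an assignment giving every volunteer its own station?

No

The set {Casey, Hana, Iris, Lee, Ravi, Nico} has only 4 neighbours ({B, E, F, G}), so by Hall's theorem at most 5 of the 7 volunteers can be matched.
Hence no matching covers every volunteer.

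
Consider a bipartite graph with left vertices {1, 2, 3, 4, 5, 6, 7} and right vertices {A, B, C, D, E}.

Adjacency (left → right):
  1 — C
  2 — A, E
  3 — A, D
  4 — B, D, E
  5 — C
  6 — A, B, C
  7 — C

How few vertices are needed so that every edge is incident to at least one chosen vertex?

5

{2, 3, 4, 6, C} is a vertex cover of size 5: every edge has an endpoint in this set.
No smaller cover exists because 1–C, 2–A, 3–D, 4–E, 6–B is a matching of size 5, and a cover must include an endpoint of each of these disjoint edges (König's theorem).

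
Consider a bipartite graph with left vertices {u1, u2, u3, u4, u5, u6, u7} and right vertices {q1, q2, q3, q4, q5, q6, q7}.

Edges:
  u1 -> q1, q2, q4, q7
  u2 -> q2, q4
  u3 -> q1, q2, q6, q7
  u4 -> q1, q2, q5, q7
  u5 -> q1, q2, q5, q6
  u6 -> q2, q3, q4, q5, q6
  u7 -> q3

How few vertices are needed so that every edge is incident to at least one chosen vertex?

The 7 edges u1–q1, u2–q4, u3–q7, u4–q5, u5–q2, u6–q6, u7–q3 form a matching, so any vertex cover needs at least 7 vertices (one per matched edge).
Conversely {u1, u2, u3, u4, u5, u6, u7} meets every edge and has exactly 7 vertices, so 7 is optimal.

7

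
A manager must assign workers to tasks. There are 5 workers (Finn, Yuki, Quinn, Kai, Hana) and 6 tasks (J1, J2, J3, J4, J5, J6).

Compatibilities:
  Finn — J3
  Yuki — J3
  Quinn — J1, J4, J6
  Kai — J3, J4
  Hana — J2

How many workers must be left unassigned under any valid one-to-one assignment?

1

A valid assignment of size 4: Finn→J3, Quinn→J6, Kai→J4, Hana→J2.
The set {Finn, Yuki} has only 1 neighbour ({J3}), so by Hall's theorem at most 4 of the 5 workers can be matched.
That matches 4 of the 5, leaving 1 unmatched; no matching can do better.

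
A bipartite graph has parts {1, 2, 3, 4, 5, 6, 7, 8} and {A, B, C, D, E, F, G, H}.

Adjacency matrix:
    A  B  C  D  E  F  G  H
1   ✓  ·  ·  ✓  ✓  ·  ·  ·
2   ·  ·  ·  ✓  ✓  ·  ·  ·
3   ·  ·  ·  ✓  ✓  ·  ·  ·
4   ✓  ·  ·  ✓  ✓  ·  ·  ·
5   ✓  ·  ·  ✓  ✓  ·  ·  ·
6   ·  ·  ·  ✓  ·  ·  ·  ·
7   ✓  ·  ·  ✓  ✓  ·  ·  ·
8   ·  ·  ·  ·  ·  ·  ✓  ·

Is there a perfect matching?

No

The set {1, 2, 3, 4, 5, 6, 7} has only 3 neighbours ({A, D, E}), so by Hall's theorem at most 4 of the 8 left vertices can be matched.
Hence no matching covers every left vertex.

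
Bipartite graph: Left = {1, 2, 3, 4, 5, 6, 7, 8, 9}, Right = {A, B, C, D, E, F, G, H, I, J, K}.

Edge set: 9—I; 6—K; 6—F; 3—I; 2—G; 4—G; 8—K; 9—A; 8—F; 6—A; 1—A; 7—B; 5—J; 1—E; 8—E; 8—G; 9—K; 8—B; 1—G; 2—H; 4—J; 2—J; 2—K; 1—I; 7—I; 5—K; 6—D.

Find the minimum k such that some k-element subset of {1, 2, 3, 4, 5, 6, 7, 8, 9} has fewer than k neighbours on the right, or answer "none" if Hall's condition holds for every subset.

none

A matching saturating every left vertex exists, for instance 1→A, 2→H, 3→I, 4→G, 5→J, 6→F, 7→B, 8→E, 9→K.
By Hall's marriage theorem, this means |N(S)| ≥ |S| for every subset S, so no violating subset exists.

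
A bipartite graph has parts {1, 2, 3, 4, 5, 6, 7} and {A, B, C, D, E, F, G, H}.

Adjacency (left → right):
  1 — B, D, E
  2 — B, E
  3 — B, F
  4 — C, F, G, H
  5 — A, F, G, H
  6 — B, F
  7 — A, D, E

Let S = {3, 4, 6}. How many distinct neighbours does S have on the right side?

5

The union of neighbours of {3, 4, 6} is {B, C, F, G, H}, which has 5 elements.
Since |N(S)| = 5 ≥ |S| = 3, Hall's condition holds for this subset.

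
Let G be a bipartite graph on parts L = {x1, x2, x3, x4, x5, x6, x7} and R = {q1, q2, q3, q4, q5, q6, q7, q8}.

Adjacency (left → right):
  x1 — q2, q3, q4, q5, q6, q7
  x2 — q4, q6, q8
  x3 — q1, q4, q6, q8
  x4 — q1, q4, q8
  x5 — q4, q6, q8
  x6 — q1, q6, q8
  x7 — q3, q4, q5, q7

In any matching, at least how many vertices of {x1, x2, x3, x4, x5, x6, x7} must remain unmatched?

1

A valid assignment of size 6: x1–q3, x2–q8, x3–q1, x4–q4, x5–q6, x7–q7.
The set {x2, x3, x4, x5, x6} has only 4 neighbours ({q1, q4, q6, q8}), so by Hall's theorem at most 6 of the 7 left vertices can be matched.
That matches 6 of the 7, leaving 1 unmatched; no matching can do better.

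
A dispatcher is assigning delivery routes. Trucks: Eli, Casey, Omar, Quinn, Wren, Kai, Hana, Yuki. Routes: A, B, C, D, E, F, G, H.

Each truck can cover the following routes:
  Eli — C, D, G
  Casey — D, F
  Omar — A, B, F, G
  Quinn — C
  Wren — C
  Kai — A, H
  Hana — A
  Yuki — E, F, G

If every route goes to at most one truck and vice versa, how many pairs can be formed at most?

A valid assignment of size 7: Eli→G, Casey→F, Omar→B, Quinn→C, Kai→H, Hana→A, Yuki→E.
The set {Quinn, Wren} has only 1 neighbour ({C}), so by Hall's theorem at most 7 of the 8 trucks can be matched.

7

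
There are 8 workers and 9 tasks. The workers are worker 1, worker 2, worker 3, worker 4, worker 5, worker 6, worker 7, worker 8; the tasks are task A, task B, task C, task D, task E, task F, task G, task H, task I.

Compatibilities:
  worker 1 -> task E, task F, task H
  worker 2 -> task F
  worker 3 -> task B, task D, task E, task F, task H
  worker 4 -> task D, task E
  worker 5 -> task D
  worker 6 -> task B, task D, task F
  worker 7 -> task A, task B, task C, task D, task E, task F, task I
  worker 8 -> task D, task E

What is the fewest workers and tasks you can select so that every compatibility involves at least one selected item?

{worker 7, task B, task D, task E, task F, task H} is a vertex cover of size 6: every edge has an endpoint in this set.
No smaller cover exists because worker 1–task H, worker 2–task F, worker 3–task B, worker 4–task E, worker 5–task D, worker 7–task A is a matching of size 6, and a cover must include an endpoint of each of these disjoint edges (König's theorem).

6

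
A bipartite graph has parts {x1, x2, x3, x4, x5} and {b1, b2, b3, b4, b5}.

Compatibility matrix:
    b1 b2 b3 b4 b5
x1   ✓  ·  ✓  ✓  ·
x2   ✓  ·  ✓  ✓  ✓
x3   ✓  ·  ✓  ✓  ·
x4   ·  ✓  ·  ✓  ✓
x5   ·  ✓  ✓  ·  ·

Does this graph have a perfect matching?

A valid assignment of size 5: x1-b1, x2-b5, x3-b4, x4-b2, x5-b3.
Every left vertex is matched, so this is a perfect matching.

Yes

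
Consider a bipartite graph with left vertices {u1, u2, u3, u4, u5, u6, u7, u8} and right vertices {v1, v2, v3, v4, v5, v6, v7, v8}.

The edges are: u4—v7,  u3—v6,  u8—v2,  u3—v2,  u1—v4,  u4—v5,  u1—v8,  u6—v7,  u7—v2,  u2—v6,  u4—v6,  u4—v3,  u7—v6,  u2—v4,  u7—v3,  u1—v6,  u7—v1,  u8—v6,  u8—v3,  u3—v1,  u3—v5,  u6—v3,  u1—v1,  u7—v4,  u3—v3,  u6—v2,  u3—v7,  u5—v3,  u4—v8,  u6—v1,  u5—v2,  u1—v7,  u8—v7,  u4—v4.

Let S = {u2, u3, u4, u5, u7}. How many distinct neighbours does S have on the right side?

8

The union of neighbours of {u2, u3, u4, u5, u7} is {v1, v2, v3, v4, v5, v6, v7, v8}, which has 8 elements.
Since |N(S)| = 8 ≥ |S| = 5, Hall's condition holds for this subset.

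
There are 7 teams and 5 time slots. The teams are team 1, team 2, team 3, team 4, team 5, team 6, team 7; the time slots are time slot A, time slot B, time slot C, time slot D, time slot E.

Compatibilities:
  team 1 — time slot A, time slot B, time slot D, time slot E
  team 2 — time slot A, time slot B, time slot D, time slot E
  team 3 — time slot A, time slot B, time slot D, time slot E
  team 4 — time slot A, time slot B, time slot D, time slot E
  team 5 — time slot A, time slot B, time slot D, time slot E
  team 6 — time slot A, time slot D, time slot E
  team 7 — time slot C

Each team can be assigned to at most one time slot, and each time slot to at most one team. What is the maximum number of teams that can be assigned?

For example, pair team 1-time slot E, team 2-time slot A, team 3-time slot B, team 4-time slot D, team 7-time slot C.
The set {team 1, team 2, team 3, team 4, team 5, team 6} has only 4 neighbours ({time slot A, time slot B, time slot D, time slot E}), so by Hall's theorem at most 5 of the 7 teams can be matched.

5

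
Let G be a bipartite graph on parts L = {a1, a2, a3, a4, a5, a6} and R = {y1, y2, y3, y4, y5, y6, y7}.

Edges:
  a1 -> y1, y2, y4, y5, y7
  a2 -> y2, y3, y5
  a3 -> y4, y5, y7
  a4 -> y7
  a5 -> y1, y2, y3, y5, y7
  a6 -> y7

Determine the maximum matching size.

A valid assignment of size 5: a1–y1, a2–y2, a3–y4, a4–y7, a5–y3.
The set {a4, a6} has only 1 neighbour ({y7}), so by Hall's theorem at most 5 of the 6 left vertices can be matched.

5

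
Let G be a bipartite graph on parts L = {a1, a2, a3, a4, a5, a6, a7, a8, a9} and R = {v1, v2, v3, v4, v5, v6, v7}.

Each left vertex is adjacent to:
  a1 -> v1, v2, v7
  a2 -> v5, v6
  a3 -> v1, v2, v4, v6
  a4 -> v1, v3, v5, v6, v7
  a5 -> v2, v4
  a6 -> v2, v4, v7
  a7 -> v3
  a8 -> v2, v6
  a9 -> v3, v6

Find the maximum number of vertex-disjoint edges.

A valid assignment of size 7: a1-v7, a2-v5, a3-v1, a4-v6, a5-v4, a6-v2, a7-v3.
The set {a1, a2, a3, a4, a5, a6, a7, a8, a9} has only 7 neighbours ({v1, v2, v3, v4, v5, v6, v7}), so by Hall's theorem at most 7 of the 9 left vertices can be matched.

7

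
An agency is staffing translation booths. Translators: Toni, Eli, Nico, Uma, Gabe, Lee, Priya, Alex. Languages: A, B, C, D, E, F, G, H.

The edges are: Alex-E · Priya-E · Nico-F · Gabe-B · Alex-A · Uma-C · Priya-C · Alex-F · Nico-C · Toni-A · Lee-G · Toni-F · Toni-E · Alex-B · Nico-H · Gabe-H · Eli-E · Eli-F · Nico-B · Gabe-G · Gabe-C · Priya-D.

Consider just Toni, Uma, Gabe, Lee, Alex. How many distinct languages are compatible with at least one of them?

7

The union of neighbours of {Toni, Uma, Gabe, Lee, Alex} is {A, B, C, E, F, G, H}, which has 7 elements.
Since |N(S)| = 7 ≥ |S| = 5, Hall's condition holds for this subset.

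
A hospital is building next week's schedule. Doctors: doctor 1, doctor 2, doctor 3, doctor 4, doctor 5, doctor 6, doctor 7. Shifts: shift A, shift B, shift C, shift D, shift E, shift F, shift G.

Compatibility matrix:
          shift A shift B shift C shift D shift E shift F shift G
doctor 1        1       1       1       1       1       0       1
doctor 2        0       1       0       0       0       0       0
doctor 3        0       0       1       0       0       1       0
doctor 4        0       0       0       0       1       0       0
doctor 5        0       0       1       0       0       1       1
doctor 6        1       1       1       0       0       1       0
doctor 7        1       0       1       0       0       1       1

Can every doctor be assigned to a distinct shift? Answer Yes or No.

A valid assignment of size 7: doctor 1–shift D, doctor 2–shift B, doctor 3–shift C, doctor 4–shift E, doctor 5–shift F, doctor 6–shift A, doctor 7–shift G.
All 7 doctors are covered.

Yes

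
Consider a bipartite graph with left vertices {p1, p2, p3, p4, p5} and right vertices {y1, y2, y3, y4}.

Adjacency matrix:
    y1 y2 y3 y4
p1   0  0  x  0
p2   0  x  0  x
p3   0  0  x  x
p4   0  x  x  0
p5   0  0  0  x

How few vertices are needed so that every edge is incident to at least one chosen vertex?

A maximum matching has 3 edges (e.g. p1–y3, p2–y2, p3–y4).
By König's theorem the minimum vertex cover has the same size. One such cover is {y2, y3, y4}.

3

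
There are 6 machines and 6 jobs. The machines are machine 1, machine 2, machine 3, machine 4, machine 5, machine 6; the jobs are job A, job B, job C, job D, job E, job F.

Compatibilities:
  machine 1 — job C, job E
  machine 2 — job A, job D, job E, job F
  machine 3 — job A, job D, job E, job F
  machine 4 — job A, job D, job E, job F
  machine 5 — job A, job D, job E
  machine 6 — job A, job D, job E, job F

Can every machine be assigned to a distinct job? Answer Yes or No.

The set {machine 2, machine 3, machine 4, machine 5, machine 6} has only 4 neighbours ({job A, job D, job E, job F}), so by Hall's theorem at most 5 of the 6 machines can be matched.
Hence no matching covers every machine.

No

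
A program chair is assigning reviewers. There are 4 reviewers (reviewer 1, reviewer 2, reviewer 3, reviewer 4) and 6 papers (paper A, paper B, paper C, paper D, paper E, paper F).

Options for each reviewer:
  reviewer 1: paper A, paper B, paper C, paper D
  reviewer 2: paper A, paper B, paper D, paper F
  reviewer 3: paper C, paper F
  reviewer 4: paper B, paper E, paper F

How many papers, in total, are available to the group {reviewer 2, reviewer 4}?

5

The union of neighbours of {reviewer 2, reviewer 4} is {paper A, paper B, paper D, paper E, paper F}, which has 5 elements.
Since |N(S)| = 5 ≥ |S| = 2, Hall's condition holds for this subset.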